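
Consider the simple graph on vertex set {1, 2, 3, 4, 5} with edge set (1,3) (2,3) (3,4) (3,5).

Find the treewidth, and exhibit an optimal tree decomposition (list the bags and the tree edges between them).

Treewidth 1.
One optimal decomposition is:
Bags: B1 = {2, 3}  B2 = {3, 4}  B3 = {3, 5}  B4 = {1, 3}
Tree: B1–B2, B1–B3, B1–B4

Every bag has size at most 2, so the width is 2 − 1 = 1 and tw(G) ≤ 1. Any graph with an edge has treewidth ≥ 1, and G has the edge 2–3. Hence tw(G) = 1 exactly.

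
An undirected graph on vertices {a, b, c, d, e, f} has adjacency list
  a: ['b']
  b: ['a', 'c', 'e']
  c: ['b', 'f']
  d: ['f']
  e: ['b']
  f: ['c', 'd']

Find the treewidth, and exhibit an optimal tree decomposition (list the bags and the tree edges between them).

Treewidth 1.
One such decomposition:
Bags: B1 = {c, f}  B2 = {d, f}  B3 = {b, c}  B4 = {b, e}  B5 = {a, b}
Tree: B1–B2, B1–B3, B3–B4, B3–B5

The largest bag has 2 vertices, giving width 1; this decomposition certifies tw(G) ≤ 1. Any graph with an edge has treewidth ≥ 1, and G has the edge f–c. The upper and lower bounds meet at 1, so that is the treewidth.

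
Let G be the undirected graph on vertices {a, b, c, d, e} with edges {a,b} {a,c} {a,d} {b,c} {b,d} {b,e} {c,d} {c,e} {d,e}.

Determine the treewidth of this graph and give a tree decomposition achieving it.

Treewidth 3.
One optimal decomposition is:
Bags: B1 = {b, c, d, e}  B2 = {a, b, c, d}
Tree: B1–B2

Each bag holds 4 vertices, so the decomposition has width 3, which upper-bounds the treewidth. On the other hand G contains the 4-clique {b, c, d, e}. A clique must lie in a single bag of any decomposition, so no decomposition can have width below 3. The upper and lower bounds meet at 3, so that is the treewidth.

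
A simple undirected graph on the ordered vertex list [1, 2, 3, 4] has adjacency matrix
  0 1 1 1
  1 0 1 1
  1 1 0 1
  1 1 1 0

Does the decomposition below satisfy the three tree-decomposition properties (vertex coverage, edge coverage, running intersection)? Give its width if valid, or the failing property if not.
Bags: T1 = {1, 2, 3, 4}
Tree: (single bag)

Every vertex of G appears in some bag (union = {1, 2, 3, 4}); every edge is covered by a bag; and for each vertex v the set of bags containing v is connected in the bag tree. The decomposition is therefore valid. The largest bag has 4 vertices, so the width is 3.

Yes; width 3.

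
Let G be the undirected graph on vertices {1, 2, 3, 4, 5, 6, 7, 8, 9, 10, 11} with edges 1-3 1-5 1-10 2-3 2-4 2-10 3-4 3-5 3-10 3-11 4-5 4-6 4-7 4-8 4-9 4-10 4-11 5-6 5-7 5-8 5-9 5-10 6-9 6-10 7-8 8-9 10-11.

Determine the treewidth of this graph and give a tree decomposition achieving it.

Treewidth 3.
Bags: B1 = {4, 5, 6, 9}  B2 = {4, 5, 6, 10}  B3 = {4, 5, 8, 9}  B4 = {4, 5, 7, 8}  B5 = {3, 4, 5, 10}  B6 = {2, 3, 4, 10}  B7 = {3, 4, 10, 11}  B8 = {1, 3, 5, 10}
Tree: B1–B2, B1–B3, B3–B4, B2–B5, B5–B6, B5–B7, B5–B8

Every bag has size at most 4, so the width is 4 − 1 = 3 and tw(G) ≤ 3. On the other hand G contains the 4-clique {1, 3, 5, 10}. A clique must lie in a single bag of any decomposition, so no decomposition can have width below 3. Therefore the treewidth is 3.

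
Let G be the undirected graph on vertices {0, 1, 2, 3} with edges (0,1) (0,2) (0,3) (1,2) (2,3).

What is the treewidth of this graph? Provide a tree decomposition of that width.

Every bag has size at most 3, so the width is 3 − 1 = 2 and tw(G) ≤ 2. Conversely, {0, 1, 2} is a clique of size 3, and the vertices of any clique must share a bag in every tree decomposition; so some bag has ≥ 3 vertices and tw(G) ≥ 2. The upper and lower bounds meet at 2, so that is the treewidth.

Treewidth 2.
One optimal decomposition is:
Bags: B1 = {0, 2, 3}  B2 = {0, 1, 2}
Tree: B1–B2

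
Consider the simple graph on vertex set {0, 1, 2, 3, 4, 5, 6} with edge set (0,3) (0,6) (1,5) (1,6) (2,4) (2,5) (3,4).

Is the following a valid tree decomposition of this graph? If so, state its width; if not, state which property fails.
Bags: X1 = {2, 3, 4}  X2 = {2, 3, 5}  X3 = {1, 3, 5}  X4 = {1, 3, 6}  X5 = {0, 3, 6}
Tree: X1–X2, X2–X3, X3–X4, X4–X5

Every vertex of G appears in some bag (union = {0, 1, 2, 3, 4, 5, 6}); every edge is covered by a bag; and for each vertex v the set of bags containing v is connected in the bag tree. The decomposition is therefore valid. The largest bag has 3 vertices, so the width is 2.

Yes; width 2.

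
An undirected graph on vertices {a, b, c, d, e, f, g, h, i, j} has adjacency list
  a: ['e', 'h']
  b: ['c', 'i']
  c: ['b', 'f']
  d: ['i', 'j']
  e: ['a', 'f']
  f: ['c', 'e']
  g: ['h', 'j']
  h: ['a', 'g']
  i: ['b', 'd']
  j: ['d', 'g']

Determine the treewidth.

2

A width-2 tree decomposition is:
Bags: B1 = {b, c, i}  B2 = {c, d, i}  B3 = {c, d, j}  B4 = {c, g, j}  B5 = {c, g, h}  B6 = {a, c, h}  B7 = {a, c, e}  B8 = {c, e, f}
Tree: B1–B2, B2–B3, B3–B4, B4–B5, B5–B6, B6–B7, B7–B8
Every bag has size at most 3, so the width is 3 − 1 = 2 and tw(G) ≤ 2. For the lower bound, G contains the cycle c–b–i–d–j–g–h–a–e–f–c, so G is not a forest; only forests have treewidth ≤ 1, hence tw(G) ≥ 2. The upper and lower bounds meet at 2, so that is the treewidth.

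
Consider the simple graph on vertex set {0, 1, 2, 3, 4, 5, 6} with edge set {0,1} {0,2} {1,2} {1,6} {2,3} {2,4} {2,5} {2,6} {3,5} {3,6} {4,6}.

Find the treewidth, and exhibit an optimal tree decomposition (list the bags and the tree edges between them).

Every bag has size at most 3, so the width is 3 − 1 = 2 and tw(G) ≤ 2. Conversely, {0, 1, 2} is a clique of size 3, and the vertices of any clique must share a bag in every tree decomposition; so some bag has ≥ 3 vertices and tw(G) ≥ 2. Therefore the treewidth is 2.

Treewidth 2.
Bags: B1 = {2, 3, 5}  B2 = {2, 3, 6}  B3 = {1, 2, 6}  B4 = {0, 1, 2}  B5 = {2, 4, 6}
Tree: B1–B2, B2–B3, B3–B4, B2–B5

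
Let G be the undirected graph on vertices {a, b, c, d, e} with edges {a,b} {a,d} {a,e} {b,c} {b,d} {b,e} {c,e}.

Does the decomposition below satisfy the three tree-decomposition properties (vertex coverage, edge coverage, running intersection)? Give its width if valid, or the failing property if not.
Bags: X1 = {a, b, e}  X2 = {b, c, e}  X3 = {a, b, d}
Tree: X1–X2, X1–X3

Yes; width 2.

Vertex coverage: the bags together contain {a, b, c, d, e}, the full vertex set. Edge coverage: each edge of G has both endpoints in at least one bag. Running intersection: for every vertex, the bags containing it form a connected subtree. All three properties hold, so this is a valid tree decomposition of width max|bag| − 1 = 2, and hence tw(G) ≤ 2.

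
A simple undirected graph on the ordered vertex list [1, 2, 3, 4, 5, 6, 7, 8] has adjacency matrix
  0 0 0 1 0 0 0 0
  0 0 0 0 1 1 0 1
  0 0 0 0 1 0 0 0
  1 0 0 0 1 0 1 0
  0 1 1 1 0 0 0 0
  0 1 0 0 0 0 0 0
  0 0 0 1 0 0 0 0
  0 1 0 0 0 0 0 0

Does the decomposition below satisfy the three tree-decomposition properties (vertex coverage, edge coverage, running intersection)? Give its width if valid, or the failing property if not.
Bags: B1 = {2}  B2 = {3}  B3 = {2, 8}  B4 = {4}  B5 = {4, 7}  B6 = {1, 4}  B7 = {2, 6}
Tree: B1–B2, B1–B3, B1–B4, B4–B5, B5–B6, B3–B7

A tree decomposition must satisfy three properties: every vertex lies in some bag; for every edge, both endpoints lie together in some bag; and for every vertex, the bags containing it form a connected subtree. Here vertex 5 appears in no bag, so the decomposition is invalid.

No — vertex 5 appears in no bag.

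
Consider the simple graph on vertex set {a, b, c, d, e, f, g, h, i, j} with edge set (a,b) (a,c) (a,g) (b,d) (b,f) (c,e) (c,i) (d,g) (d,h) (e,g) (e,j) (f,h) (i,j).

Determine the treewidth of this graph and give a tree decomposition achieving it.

Treewidth 2.
One such decomposition:
Bags: B1 = {d, f, h}  B2 = {b, d, f}  B3 = {b, d, g}  B4 = {a, b, g}  B5 = {a, e, g}  B6 = {a, c, e}  B7 = {c, e, j}  B8 = {c, i, j}
Tree: B1–B2, B2–B3, B3–B4, B4–B5, B5–B6, B6–B7, B7–B8

Every bag has size at most 3, so the width is 3 − 1 = 2 and tw(G) ≤ 2. For the lower bound, G contains the cycle h–f–b–d–h, so G is not a forest; only forests have treewidth ≤ 1, hence tw(G) ≥ 2. Hence tw(G) = 2 exactly.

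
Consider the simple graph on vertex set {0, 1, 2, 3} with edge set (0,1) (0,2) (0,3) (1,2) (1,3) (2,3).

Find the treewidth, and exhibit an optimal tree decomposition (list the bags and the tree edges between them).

Treewidth 3.
One such decomposition:
Bags: B1 = {0, 1, 2, 3}
Tree: (single bag)

A single bag containing all 4 vertices is trivially a valid decomposition of width 3. For the lower bound, the 4 vertices {0, 1, 2, 3} are pairwise adjacent, and any tree decomposition puts a clique entirely inside one bag — forcing width ≥ 3. Hence tw(G) = 3 exactly.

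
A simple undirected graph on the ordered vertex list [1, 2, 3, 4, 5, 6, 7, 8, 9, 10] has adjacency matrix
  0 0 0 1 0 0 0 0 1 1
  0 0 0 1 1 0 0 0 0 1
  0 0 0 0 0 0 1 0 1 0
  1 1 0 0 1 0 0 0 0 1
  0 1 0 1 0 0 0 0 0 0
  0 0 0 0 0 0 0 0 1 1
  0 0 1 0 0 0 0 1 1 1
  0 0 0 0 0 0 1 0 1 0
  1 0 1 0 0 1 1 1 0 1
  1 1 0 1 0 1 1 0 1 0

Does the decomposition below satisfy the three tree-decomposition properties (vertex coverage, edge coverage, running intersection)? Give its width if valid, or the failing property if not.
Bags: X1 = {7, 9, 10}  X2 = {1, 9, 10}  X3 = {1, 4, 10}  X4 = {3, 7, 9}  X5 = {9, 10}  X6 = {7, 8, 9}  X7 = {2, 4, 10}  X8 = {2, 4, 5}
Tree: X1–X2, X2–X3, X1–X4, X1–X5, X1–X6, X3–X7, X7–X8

No — vertex 6 appears in no bag.

A tree decomposition must satisfy three properties: every vertex lies in some bag; for every edge, both endpoints lie together in some bag; and for every vertex, the bags containing it form a connected subtree. Here vertex 6 appears in no bag, so the decomposition is invalid.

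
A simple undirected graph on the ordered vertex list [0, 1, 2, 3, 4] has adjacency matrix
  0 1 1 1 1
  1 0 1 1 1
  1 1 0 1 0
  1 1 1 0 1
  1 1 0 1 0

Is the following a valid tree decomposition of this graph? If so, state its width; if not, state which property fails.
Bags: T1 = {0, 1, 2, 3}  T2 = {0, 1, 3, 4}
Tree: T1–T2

Yes; width 3.

Checking the three conditions: (i) the bags cover all of {0, 1, 2, 3, 4}; (ii) for each edge, some bag contains both endpoints; (iii) the bags containing any fixed vertex form a subtree. All hold, so the decomposition is valid with width 4 − 1 = 3.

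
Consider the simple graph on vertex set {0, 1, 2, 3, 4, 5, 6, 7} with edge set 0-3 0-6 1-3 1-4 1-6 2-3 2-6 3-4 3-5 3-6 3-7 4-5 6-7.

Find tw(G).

2

A width-2 tree decomposition is:
Bags: B1 = {1, 3, 6}  B2 = {3, 6, 7}  B3 = {0, 3, 6}  B4 = {1, 3, 4}  B5 = {3, 4, 5}  B6 = {2, 3, 6}
Tree: B1–B2, B1–B3, B1–B4, B4–B5, B1–B6
Every bag has size at most 3, so the width is 3 − 1 = 2 and tw(G) ≤ 2. Conversely, {1, 3, 4} is a clique of size 3, and the vertices of any clique must share a bag in every tree decomposition; so some bag has ≥ 3 vertices and tw(G) ≥ 2. The upper and lower bounds meet at 2, so that is the treewidth.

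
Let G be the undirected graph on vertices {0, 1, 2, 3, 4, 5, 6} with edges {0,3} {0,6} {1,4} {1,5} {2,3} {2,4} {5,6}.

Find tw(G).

A width-2 tree decomposition is:
Bags: B1 = {0, 5, 6}  B2 = {0, 3, 5}  B3 = {2, 3, 5}  B4 = {2, 4, 5}  B5 = {1, 4, 5}
Tree: B1–B2, B2–B3, B3–B4, B4–B5
The largest bag has 3 vertices, giving width 2; this decomposition certifies tw(G) ≤ 2. Since 5–6–0–3–2–4–1–5 is a cycle in G, G is not acyclic. Forests are exactly the graphs of treewidth ≤ 1, so tw(G) ≥ 2. Hence tw(G) = 2 exactly.

2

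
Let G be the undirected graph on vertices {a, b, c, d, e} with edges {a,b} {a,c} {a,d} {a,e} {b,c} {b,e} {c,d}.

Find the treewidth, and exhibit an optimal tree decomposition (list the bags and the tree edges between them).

Treewidth 2.
One optimal decomposition is:
Bags: B1 = {a, b, e}  B2 = {a, b, c}  B3 = {a, c, d}
Tree: B1–B2, B2–B3

Every bag has size at most 3, so the width is 3 − 1 = 2 and tw(G) ≤ 2. Conversely, {a, b, e} is a clique of size 3, and the vertices of any clique must share a bag in every tree decomposition; so some bag has ≥ 3 vertices and tw(G) ≥ 2. Therefore the treewidth is 2.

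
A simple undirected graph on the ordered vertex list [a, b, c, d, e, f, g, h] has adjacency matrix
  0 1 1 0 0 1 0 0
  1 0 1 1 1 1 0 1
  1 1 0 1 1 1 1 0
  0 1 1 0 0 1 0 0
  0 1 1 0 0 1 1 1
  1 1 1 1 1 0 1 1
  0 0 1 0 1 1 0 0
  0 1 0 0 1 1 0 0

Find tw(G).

A width-3 tree decomposition is:
Bags: B1 = {b, c, e, f}  B2 = {b, e, f, h}  B3 = {a, b, c, f}  B4 = {c, e, f, g}  B5 = {b, c, d, f}
Tree: B1–B2, B1–B3, B1–B4, B1–B5
Every bag has size at most 4, so the width is 4 − 1 = 3 and tw(G) ≤ 3. Conversely, {c, e, f, g} is a clique of size 4, and the vertices of any clique must share a bag in every tree decomposition; so some bag has ≥ 4 vertices and tw(G) ≥ 3. Hence tw(G) = 3 exactly.

3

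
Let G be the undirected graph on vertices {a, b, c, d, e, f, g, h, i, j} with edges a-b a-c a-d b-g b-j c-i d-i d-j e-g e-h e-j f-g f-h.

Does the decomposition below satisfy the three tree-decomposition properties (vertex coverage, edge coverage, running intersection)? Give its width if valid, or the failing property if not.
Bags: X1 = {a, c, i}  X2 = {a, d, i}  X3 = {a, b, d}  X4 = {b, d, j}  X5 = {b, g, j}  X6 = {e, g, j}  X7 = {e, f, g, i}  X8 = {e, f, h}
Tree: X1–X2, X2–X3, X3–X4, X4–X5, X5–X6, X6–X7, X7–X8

A tree decomposition must satisfy three properties: every vertex lies in some bag; for every edge, both endpoints lie together in some bag; and for every vertex, the bags containing it form a connected subtree. Here bags containing vertex i are not connected in the tree, so the decomposition is invalid.

No — bags containing vertex i are not connected in the tree.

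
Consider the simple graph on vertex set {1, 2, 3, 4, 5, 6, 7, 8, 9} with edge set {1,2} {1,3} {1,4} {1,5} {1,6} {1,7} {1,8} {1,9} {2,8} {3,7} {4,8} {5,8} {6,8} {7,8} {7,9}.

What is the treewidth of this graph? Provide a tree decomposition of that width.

Each bag holds 3 vertices, so the decomposition has width 2, which upper-bounds the treewidth. Conversely, {1, 2, 8} is a clique of size 3, and the vertices of any clique must share a bag in every tree decomposition; so some bag has ≥ 3 vertices and tw(G) ≥ 2. Therefore the treewidth is 2.

Treewidth 2.
One such decomposition:
Bags: B1 = {1, 6, 8}  B2 = {1, 2, 8}  B3 = {1, 7, 8}  B4 = {1, 4, 8}  B5 = {1, 5, 8}  B6 = {1, 7, 9}  B7 = {1, 3, 7}
Tree: B1–B2, B2–B3, B1–B4, B4–B5, B3–B6, B3–B7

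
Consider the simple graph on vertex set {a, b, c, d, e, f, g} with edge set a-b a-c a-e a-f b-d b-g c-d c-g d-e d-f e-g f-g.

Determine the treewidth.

3

A width-3 tree decomposition is:
Bags: B1 = {a, b, d, g}  B2 = {a, c, d, g}  B3 = {a, d, e, g}  B4 = {a, d, f, g}
Tree: B1–B2, B2–B3, B3–B4
The largest bag has 4 vertices, giving width 3; this decomposition certifies tw(G) ≤ 3. For the lower bound: the 4 vertex sets {b,d}, {c,g}, {a}, {e} are disjoint, each induces a connected subgraph, and every pair is joined by at least one edge of G. Contracting each set to a single vertex therefore yields K_{4} as a minor, and since treewidth is minor-monotone, tw(G) ≥ tw(K_{4}) = 3. Therefore the treewidth is 3.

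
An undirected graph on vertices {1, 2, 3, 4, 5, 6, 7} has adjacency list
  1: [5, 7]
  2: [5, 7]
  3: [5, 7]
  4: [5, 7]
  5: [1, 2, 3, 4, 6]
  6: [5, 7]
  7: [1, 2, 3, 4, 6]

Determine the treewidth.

2

A width-2 tree decomposition is:
Bags: B1 = {1, 5, 7}  B2 = {2, 5, 7}  B3 = {5, 6, 7}  B4 = {3, 5, 7}  B5 = {4, 5, 7}
Tree: B1–B2, B2–B3, B3–B4, B4–B5
Each bag holds 3 vertices, so the decomposition has width 2, which upper-bounds the treewidth. Since 5–1–7–2–5 is a cycle in G, G is not acyclic. Forests are exactly the graphs of treewidth ≤ 1, so tw(G) ≥ 2. Combining the bounds, tw(G) = 2.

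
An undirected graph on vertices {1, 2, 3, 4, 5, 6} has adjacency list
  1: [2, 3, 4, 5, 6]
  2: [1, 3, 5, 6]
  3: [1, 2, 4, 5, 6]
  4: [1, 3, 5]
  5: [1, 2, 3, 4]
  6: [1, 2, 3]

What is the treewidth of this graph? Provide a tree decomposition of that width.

Each bag holds 4 vertices, so the decomposition has width 3, which upper-bounds the treewidth. On the other hand G contains the 4-clique {1, 2, 3, 5}. A clique must lie in a single bag of any decomposition, so no decomposition can have width below 3. Hence tw(G) = 3 exactly.

Treewidth 3.
One optimal decomposition is:
Bags: B1 = {1, 2, 3, 6}  B2 = {1, 2, 3, 5}  B3 = {1, 3, 4, 5}
Tree: B1–B2, B2–B3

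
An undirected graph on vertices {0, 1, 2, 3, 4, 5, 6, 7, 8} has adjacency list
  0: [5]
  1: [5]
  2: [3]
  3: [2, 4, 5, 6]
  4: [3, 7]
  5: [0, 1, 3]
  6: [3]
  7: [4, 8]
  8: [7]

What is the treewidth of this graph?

A width-1 tree decomposition is:
Bags: B1 = {2, 3}  B2 = {3, 5}  B3 = {3, 6}  B4 = {1, 5}  B5 = {3, 4}  B6 = {4, 7}  B7 = {0, 5}  B8 = {7, 8}
Tree: B1–B2, B2–B3, B2–B4, B3–B5, B5–B6, B2–B7, B6–B8
Every bag has size at most 2, so the width is 2 − 1 = 1 and tw(G) ≤ 1. Any graph with an edge has treewidth ≥ 1, and G has the edge 3–2. Combining the bounds, tw(G) = 1.

1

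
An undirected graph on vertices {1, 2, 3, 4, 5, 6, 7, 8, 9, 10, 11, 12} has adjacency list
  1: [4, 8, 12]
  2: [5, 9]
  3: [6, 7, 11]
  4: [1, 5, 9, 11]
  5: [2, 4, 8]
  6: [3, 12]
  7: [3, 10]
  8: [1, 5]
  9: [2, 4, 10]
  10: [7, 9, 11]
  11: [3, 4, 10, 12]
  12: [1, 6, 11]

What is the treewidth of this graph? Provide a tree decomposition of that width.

The largest bag has 4 vertices, giving width 3; this decomposition certifies tw(G) ≤ 3. For the lower bound: the 4 vertex sets {3,6,7}, {10}, {11}, {1,4,9,12} are disjoint, each induces a connected subgraph, and every pair is joined by at least one edge of G. Contracting each set to a single vertex therefore yields K_{4} as a minor, and since treewidth is minor-monotone, tw(G) ≥ tw(K_{4}) = 3. The upper and lower bounds meet at 3, so that is the treewidth.

Treewidth 3.
Bags: B1 = {3, 6, 7, 10}  B2 = {3, 6, 10, 11}  B3 = {6, 10, 11, 12}  B4 = {9, 10, 11, 12}  B5 = {4, 9, 11, 12}  B6 = {1, 4, 9, 12}  B7 = {1, 2, 4, 9}  B8 = {1, 2, 4, 5}  B9 = {1, 2, 5, 8}
Tree: B1–B2, B2–B3, B3–B4, B4–B5, B5–B6, B6–B7, B7–B8, B8–B9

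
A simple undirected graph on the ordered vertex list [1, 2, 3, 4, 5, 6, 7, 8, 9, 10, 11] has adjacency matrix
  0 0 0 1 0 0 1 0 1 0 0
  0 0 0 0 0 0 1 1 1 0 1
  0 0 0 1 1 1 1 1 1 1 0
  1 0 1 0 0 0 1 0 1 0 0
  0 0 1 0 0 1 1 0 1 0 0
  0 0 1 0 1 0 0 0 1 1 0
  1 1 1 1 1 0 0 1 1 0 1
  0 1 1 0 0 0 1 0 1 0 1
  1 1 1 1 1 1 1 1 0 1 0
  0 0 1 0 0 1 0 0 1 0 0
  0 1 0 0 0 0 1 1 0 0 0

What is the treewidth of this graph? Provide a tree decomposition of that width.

Every bag has size at most 4, so the width is 4 − 1 = 3 and tw(G) ≤ 3. Conversely, {1, 4, 7, 9} is a clique of size 4, and the vertices of any clique must share a bag in every tree decomposition; so some bag has ≥ 4 vertices and tw(G) ≥ 3. Therefore the treewidth is 3.

Treewidth 3.
One optimal decomposition is:
Bags: B1 = {2, 7, 8, 9}  B2 = {3, 7, 8, 9}  B3 = {3, 4, 7, 9}  B4 = {3, 5, 7, 9}  B5 = {2, 7, 8, 11}  B6 = {1, 4, 7, 9}  B7 = {3, 5, 6, 9}  B8 = {3, 6, 9, 10}
Tree: B1–B2, B2–B3, B3–B4, B1–B5, B3–B6, B4–B7, B7–B8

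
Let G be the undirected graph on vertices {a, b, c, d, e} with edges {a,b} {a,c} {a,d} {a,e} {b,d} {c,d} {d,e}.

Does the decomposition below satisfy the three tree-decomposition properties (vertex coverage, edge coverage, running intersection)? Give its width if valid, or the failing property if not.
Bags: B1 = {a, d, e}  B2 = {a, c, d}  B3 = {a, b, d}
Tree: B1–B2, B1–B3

Yes; width 2.

Checking the three conditions: (i) the bags cover all of {a, b, c, d, e}; (ii) for each edge, some bag contains both endpoints; (iii) the bags containing any fixed vertex form a subtree. All hold, so the decomposition is valid with width 3 − 1 = 2.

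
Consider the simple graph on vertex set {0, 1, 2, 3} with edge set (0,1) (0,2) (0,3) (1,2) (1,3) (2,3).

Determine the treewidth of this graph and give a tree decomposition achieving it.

With just one bag of size 4, the width is 4 − 1 = 3, so tw(G) ≤ 3. On the other hand G contains the 4-clique {0, 1, 2, 3}. A clique must lie in a single bag of any decomposition, so no decomposition can have width below 3. Therefore the treewidth is 3.

Treewidth 3.
One such decomposition:
Bags: B1 = {0, 1, 2, 3}
Tree: (single bag)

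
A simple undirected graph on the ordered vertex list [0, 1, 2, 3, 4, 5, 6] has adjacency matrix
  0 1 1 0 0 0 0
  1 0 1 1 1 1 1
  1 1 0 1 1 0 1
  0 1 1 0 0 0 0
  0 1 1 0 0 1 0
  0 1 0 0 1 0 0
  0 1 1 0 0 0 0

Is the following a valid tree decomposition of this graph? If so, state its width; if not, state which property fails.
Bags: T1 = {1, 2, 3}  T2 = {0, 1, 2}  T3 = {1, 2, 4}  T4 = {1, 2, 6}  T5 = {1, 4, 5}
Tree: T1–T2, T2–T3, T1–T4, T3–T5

Vertex coverage: the bags together contain {0, 1, 2, 3, 4, 5, 6}, the full vertex set. Edge coverage: each edge of G has both endpoints in at least one bag. Running intersection: for every vertex, the bags containing it form a connected subtree. All three properties hold, so this is a valid tree decomposition of width max|bag| − 1 = 2, and hence tw(G) ≤ 2.

Yes; width 2.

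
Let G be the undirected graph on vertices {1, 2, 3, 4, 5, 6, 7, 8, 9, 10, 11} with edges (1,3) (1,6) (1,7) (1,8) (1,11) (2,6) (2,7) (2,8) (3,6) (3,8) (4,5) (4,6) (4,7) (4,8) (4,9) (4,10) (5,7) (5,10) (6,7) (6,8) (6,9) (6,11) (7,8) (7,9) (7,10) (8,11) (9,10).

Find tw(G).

A width-3 tree decomposition is:
Bags: B1 = {4, 6, 7, 8}  B2 = {1, 6, 7, 8}  B3 = {4, 6, 7, 9}  B4 = {4, 7, 9, 10}  B5 = {1, 6, 8, 11}  B6 = {2, 6, 7, 8}  B7 = {1, 3, 6, 8}  B8 = {4, 5, 7, 10}
Tree: B1–B2, B1–B3, B3–B4, B2–B5, B2–B6, B2–B7, B4–B8
Every bag has size at most 4, so the width is 4 − 1 = 3 and tw(G) ≤ 3. Conversely, {4, 7, 9, 10} is a clique of size 4, and the vertices of any clique must share a bag in every tree decomposition; so some bag has ≥ 4 vertices and tw(G) ≥ 3. Hence tw(G) = 3 exactly.

3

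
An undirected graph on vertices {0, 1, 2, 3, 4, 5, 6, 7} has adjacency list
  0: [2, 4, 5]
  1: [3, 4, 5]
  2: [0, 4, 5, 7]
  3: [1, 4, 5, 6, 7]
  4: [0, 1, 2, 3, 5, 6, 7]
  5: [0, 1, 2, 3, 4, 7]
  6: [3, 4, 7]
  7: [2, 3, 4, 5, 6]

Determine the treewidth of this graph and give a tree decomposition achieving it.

The largest bag has 4 vertices, giving width 3; this decomposition certifies tw(G) ≤ 3. On the other hand G contains the 4-clique {1, 3, 4, 5}. A clique must lie in a single bag of any decomposition, so no decomposition can have width below 3. Combining the bounds, tw(G) = 3.

Treewidth 3.
One such decomposition:
Bags: B1 = {3, 4, 5, 7}  B2 = {2, 4, 5, 7}  B3 = {0, 2, 4, 5}  B4 = {1, 3, 4, 5}  B5 = {3, 4, 6, 7}
Tree: B1–B2, B2–B3, B1–B4, B1–B5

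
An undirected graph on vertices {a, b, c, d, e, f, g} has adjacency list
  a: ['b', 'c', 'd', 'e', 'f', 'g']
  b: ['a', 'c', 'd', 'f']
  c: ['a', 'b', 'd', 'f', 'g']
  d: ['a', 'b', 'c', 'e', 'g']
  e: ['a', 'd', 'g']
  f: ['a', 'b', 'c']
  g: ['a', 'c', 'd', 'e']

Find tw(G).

A width-3 tree decomposition is:
Bags: B1 = {a, c, d, g}  B2 = {a, b, c, d}  B3 = {a, d, e, g}  B4 = {a, b, c, f}
Tree: B1–B2, B1–B3, B2–B4
Every bag has size at most 4, so the width is 4 − 1 = 3 and tw(G) ≤ 3. On the other hand G contains the 4-clique {a, d, e, g}. A clique must lie in a single bag of any decomposition, so no decomposition can have width below 3. Combining the bounds, tw(G) = 3.

3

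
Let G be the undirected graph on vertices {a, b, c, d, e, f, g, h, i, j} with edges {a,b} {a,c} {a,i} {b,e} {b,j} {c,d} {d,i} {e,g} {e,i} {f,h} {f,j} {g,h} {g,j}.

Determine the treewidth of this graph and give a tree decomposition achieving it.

Each bag holds 3 vertices, so the decomposition has width 2, which upper-bounds the treewidth. For the lower bound, G contains the cycle d–c–a–i–d, so G is not a forest; only forests have treewidth ≤ 1, hence tw(G) ≥ 2. The upper and lower bounds meet at 2, so that is the treewidth.

Treewidth 2.
Bags: B1 = {c, d, i}  B2 = {a, c, i}  B3 = {a, e, i}  B4 = {a, b, e}  B5 = {b, e, g}  B6 = {b, g, j}  B7 = {g, h, j}  B8 = {f, h, j}
Tree: B1–B2, B2–B3, B3–B4, B4–B5, B5–B6, B6–B7, B7–B8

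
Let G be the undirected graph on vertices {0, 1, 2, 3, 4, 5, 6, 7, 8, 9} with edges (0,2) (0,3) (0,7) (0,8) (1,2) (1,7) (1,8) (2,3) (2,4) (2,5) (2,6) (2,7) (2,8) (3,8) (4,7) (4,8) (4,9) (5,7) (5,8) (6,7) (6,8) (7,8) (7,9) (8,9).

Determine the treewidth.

A width-3 tree decomposition is:
Bags: B1 = {1, 2, 7, 8}  B2 = {2, 4, 7, 8}  B3 = {0, 2, 7, 8}  B4 = {4, 7, 8, 9}  B5 = {2, 5, 7, 8}  B6 = {0, 2, 3, 8}  B7 = {2, 6, 7, 8}
Tree: B1–B2, B1–B3, B2–B4, B1–B5, B3–B6, B2–B7
Each bag holds 4 vertices, so the decomposition has width 3, which upper-bounds the treewidth. For the lower bound, the 4 vertices {4, 7, 8, 9} are pairwise adjacent, and any tree decomposition puts a clique entirely inside one bag — forcing width ≥ 3. The upper and lower bounds meet at 3, so that is the treewidth.

3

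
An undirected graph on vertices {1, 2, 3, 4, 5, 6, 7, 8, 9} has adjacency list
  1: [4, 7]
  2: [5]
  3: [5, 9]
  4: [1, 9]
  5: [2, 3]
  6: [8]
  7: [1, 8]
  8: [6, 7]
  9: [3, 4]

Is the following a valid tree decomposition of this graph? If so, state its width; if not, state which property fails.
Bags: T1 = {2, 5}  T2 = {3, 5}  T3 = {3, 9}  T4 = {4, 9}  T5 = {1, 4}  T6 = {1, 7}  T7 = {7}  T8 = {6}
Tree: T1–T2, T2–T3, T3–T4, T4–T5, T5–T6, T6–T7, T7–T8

A tree decomposition must satisfy three properties: every vertex lies in some bag; for every edge, both endpoints lie together in some bag; and for every vertex, the bags containing it form a connected subtree. Here vertex 8 appears in no bag, so the decomposition is invalid.

No — vertex 8 appears in no bag.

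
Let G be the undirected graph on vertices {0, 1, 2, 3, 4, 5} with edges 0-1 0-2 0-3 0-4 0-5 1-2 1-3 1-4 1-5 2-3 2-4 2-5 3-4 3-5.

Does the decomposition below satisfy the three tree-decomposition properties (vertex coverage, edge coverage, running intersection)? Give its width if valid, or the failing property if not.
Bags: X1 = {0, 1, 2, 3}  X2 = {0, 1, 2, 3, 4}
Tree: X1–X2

No — vertex 5 appears in no bag.

A tree decomposition must satisfy three properties: every vertex lies in some bag; for every edge, both endpoints lie together in some bag; and for every vertex, the bags containing it form a connected subtree. Here vertex 5 appears in no bag, so the decomposition is invalid.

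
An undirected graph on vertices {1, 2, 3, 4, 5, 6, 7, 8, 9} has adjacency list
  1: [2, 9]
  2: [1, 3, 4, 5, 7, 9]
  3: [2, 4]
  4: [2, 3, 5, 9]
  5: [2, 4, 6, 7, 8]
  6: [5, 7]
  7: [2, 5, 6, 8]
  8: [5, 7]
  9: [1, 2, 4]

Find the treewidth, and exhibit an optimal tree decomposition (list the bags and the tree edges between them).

Treewidth 2.
One such decomposition:
Bags: B1 = {2, 3, 4}  B2 = {2, 4, 9}  B3 = {2, 4, 5}  B4 = {2, 5, 7}  B5 = {1, 2, 9}  B6 = {5, 7, 8}  B7 = {5, 6, 7}
Tree: B1–B2, B1–B3, B3–B4, B2–B5, B4–B6, B6–B7

The largest bag has 3 vertices, giving width 2; this decomposition certifies tw(G) ≤ 2. On the other hand G contains the 3-clique {5, 7, 8}. A clique must lie in a single bag of any decomposition, so no decomposition can have width below 2. Combining the bounds, tw(G) = 2.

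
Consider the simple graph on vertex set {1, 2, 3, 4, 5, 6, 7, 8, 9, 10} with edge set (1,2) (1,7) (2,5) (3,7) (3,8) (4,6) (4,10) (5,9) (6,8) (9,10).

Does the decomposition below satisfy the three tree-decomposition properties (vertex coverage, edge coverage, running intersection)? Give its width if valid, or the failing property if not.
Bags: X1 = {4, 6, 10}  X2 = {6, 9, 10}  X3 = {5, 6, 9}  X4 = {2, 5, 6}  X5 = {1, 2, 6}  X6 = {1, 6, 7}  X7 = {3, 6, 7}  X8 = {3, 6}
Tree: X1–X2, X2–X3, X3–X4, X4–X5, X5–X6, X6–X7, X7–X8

No — vertex 8 appears in no bag.

A tree decomposition must satisfy three properties: every vertex lies in some bag; for every edge, both endpoints lie together in some bag; and for every vertex, the bags containing it form a connected subtree. Here vertex 8 appears in no bag, so the decomposition is invalid.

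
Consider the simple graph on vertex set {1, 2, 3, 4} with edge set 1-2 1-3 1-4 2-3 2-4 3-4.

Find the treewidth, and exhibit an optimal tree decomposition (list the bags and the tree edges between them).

A single bag containing all 4 vertices is trivially a valid decomposition of width 3. On the other hand G contains the 4-clique {1, 2, 3, 4}. A clique must lie in a single bag of any decomposition, so no decomposition can have width below 3. The upper and lower bounds meet at 3, so that is the treewidth.

Treewidth 3.
Bags: B1 = {1, 2, 3, 4}
Tree: (single bag)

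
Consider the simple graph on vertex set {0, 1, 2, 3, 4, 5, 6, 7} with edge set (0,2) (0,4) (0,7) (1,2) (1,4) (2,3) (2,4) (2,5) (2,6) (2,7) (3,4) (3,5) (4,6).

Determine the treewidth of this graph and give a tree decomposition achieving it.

Treewidth 2.
Bags: B1 = {2, 3, 4}  B2 = {0, 2, 4}  B3 = {1, 2, 4}  B4 = {0, 2, 7}  B5 = {2, 3, 5}  B6 = {2, 4, 6}
Tree: B1–B2, B1–B3, B2–B4, B1–B5, B3–B6

Every bag has size at most 3, so the width is 3 − 1 = 2 and tw(G) ≤ 2. Conversely, {0, 2, 4} is a clique of size 3, and the vertices of any clique must share a bag in every tree decomposition; so some bag has ≥ 3 vertices and tw(G) ≥ 2. Combining the bounds, tw(G) = 2.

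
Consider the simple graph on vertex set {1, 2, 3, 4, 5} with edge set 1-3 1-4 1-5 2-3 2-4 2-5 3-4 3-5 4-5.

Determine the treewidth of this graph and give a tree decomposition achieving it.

Treewidth 3.
One such decomposition:
Bags: B1 = {1, 3, 4, 5}  B2 = {2, 3, 4, 5}
Tree: B1–B2

Every bag has size at most 4, so the width is 4 − 1 = 3 and tw(G) ≤ 3. For the lower bound, the 4 vertices {1, 3, 4, 5} are pairwise adjacent, and any tree decomposition puts a clique entirely inside one bag — forcing width ≥ 3. Combining the bounds, tw(G) = 3.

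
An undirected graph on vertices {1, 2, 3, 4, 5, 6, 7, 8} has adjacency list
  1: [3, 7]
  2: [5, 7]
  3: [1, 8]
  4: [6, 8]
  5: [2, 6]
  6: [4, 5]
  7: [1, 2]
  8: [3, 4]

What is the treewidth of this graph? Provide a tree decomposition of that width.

The largest bag has 3 vertices, giving width 2; this decomposition certifies tw(G) ≤ 2. For the lower bound, G contains the cycle 4–8–3–1–7–2–5–6–4, so G is not a forest; only forests have treewidth ≤ 1, hence tw(G) ≥ 2. The upper and lower bounds meet at 2, so that is the treewidth.

Treewidth 2.
One such decomposition:
Bags: B1 = {3, 4, 8}  B2 = {1, 3, 4}  B3 = {1, 4, 7}  B4 = {2, 4, 7}  B5 = {2, 4, 5}  B6 = {4, 5, 6}
Tree: B1–B2, B2–B3, B3–B4, B4–B5, B5–B6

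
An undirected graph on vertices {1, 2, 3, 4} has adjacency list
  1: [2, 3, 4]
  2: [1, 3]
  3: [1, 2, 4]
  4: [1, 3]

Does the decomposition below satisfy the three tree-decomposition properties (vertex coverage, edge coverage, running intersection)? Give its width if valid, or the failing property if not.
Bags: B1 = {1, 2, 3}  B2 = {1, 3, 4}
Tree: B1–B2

Yes; width 2.

Checking the three conditions: (i) the bags cover all of {1, 2, 3, 4}; (ii) for each edge, some bag contains both endpoints; (iii) the bags containing any fixed vertex form a subtree. All hold, so the decomposition is valid with width 3 − 1 = 2.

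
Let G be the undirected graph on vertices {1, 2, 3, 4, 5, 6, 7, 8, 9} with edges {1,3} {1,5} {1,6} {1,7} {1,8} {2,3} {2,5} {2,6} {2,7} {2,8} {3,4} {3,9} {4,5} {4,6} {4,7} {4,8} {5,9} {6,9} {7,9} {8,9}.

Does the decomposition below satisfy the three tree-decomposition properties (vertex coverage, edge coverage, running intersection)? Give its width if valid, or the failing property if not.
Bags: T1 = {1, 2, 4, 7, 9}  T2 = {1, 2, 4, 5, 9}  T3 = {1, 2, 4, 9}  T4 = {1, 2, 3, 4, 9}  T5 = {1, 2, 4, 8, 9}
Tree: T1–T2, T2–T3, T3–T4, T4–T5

A tree decomposition must satisfy three properties: every vertex lies in some bag; for every edge, both endpoints lie together in some bag; and for every vertex, the bags containing it form a connected subtree. Here vertex 6 appears in no bag, so the decomposition is invalid.

No — vertex 6 appears in no bag.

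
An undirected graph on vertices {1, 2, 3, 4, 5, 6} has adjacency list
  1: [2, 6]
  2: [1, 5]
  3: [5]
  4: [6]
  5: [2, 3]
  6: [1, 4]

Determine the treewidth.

1

A width-1 tree decomposition is:
Bags: B1 = {4, 6}  B2 = {1, 6}  B3 = {1, 2}  B4 = {2, 5}  B5 = {3, 5}
Tree: B1–B2, B2–B3, B3–B4, B4–B5
Every bag has size at most 2, so the width is 2 − 1 = 1 and tw(G) ≤ 1. G has an edge, so its treewidth is at least 1. The upper and lower bounds meet at 1, so that is the treewidth.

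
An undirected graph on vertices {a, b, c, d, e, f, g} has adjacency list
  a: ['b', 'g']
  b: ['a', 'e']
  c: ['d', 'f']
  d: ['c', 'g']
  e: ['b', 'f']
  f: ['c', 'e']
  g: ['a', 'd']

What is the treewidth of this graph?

2

A width-2 tree decomposition is:
Bags: B1 = {c, d, g}  B2 = {a, c, g}  B3 = {a, b, c}  B4 = {b, c, e}  B5 = {c, e, f}
Tree: B1–B2, B2–B3, B3–B4, B4–B5
The largest bag has 3 vertices, giving width 2; this decomposition certifies tw(G) ≤ 2. The edges c–d–g–a–b–e–f–c form a cycle, so G is not a tree and its treewidth is at least 2. The upper and lower bounds meet at 2, so that is the treewidth.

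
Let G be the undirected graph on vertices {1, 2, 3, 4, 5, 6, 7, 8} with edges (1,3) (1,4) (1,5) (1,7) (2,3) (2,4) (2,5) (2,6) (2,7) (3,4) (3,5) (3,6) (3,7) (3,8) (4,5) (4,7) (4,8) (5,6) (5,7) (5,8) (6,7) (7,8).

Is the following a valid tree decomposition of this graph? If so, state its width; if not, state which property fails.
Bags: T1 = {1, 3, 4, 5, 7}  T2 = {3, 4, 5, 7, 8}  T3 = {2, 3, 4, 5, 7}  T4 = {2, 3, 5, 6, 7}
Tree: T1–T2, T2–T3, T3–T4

Checking the three conditions: (i) the bags cover all of {1, 2, 3, 4, 5, 6, 7, 8}; (ii) for each edge, some bag contains both endpoints; (iii) the bags containing any fixed vertex form a subtree. All hold, so the decomposition is valid with width 5 − 1 = 4.

Yes; width 4.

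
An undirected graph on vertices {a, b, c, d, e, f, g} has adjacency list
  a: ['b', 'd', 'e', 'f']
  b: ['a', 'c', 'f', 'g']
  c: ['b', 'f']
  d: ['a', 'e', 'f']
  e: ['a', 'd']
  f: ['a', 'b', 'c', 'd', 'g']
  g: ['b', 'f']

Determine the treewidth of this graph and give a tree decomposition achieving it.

Treewidth 2.
Bags: B1 = {a, d, f}  B2 = {a, b, f}  B3 = {a, d, e}  B4 = {b, f, g}  B5 = {b, c, f}
Tree: B1–B2, B1–B3, B2–B4, B4–B5

Each bag holds 3 vertices, so the decomposition has width 2, which upper-bounds the treewidth. Conversely, {a, d, e} is a clique of size 3, and the vertices of any clique must share a bag in every tree decomposition; so some bag has ≥ 3 vertices and tw(G) ≥ 2. Hence tw(G) = 2 exactly.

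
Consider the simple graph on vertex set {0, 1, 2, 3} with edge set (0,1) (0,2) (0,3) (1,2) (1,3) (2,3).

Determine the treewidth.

A width-3 tree decomposition is:
Bags: B1 = {0, 1, 2, 3}
Tree: (single bag)
A single bag containing all 4 vertices is trivially a valid decomposition of width 3. Conversely, {0, 1, 2, 3} is a clique of size 4, and the vertices of any clique must share a bag in every tree decomposition; so some bag has ≥ 4 vertices and tw(G) ≥ 3. The upper and lower bounds meet at 3, so that is the treewidth.

3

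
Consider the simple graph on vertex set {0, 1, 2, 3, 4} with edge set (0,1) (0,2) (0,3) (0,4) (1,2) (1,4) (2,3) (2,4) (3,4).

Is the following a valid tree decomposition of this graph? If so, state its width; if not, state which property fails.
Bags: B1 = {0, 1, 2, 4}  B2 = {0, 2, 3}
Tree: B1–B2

A tree decomposition must satisfy three properties: every vertex lies in some bag; for every edge, both endpoints lie together in some bag; and for every vertex, the bags containing it form a connected subtree. Here edge (4,3) lies in no bag, so the decomposition is invalid.

No — edge (4,3) lies in no bag.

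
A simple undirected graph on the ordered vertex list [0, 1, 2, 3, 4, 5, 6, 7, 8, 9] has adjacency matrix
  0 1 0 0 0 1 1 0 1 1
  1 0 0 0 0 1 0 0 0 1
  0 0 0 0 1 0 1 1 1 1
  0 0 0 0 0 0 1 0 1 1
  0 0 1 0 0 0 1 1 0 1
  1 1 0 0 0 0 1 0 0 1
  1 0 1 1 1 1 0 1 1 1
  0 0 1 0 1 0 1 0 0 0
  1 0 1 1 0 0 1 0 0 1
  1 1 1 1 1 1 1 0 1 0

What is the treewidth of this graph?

A width-3 tree decomposition is:
Bags: B1 = {0, 6, 8, 9}  B2 = {2, 6, 8, 9}  B3 = {2, 4, 6, 9}  B4 = {2, 4, 6, 7}  B5 = {0, 5, 6, 9}  B6 = {3, 6, 8, 9}  B7 = {0, 1, 5, 9}
Tree: B1–B2, B2–B3, B3–B4, B1–B5, B1–B6, B5–B7
Every bag has size at most 4, so the width is 4 − 1 = 3 and tw(G) ≤ 3. Conversely, {0, 1, 5, 9} is a clique of size 4, and the vertices of any clique must share a bag in every tree decomposition; so some bag has ≥ 4 vertices and tw(G) ≥ 3. Combining the bounds, tw(G) = 3.

3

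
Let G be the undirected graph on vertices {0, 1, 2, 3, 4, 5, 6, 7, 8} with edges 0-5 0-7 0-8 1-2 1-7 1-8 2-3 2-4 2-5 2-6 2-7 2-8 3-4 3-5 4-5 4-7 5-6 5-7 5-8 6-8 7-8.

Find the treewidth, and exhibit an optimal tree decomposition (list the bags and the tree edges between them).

Treewidth 3.
Bags: B1 = {2, 5, 7, 8}  B2 = {0, 5, 7, 8}  B3 = {2, 5, 6, 8}  B4 = {1, 2, 7, 8}  B5 = {2, 4, 5, 7}  B6 = {2, 3, 4, 5}
Tree: B1–B2, B1–B3, B1–B4, B1–B5, B5–B6

The largest bag has 4 vertices, giving width 3; this decomposition certifies tw(G) ≤ 3. On the other hand G contains the 4-clique {0, 5, 7, 8}. A clique must lie in a single bag of any decomposition, so no decomposition can have width below 3. Combining the bounds, tw(G) = 3.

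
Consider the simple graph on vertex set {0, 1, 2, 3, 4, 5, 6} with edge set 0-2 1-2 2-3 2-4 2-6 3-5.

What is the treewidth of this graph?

1

A width-1 tree decomposition is:
Bags: B1 = {2, 6}  B2 = {2, 3}  B3 = {1, 2}  B4 = {3, 5}  B5 = {0, 2}  B6 = {2, 4}
Tree: B1–B2, B2–B3, B2–B4, B3–B5, B5–B6
The largest bag has 2 vertices, giving width 1; this decomposition certifies tw(G) ≤ 1. G has an edge, so its treewidth is at least 1. Hence tw(G) = 1 exactly.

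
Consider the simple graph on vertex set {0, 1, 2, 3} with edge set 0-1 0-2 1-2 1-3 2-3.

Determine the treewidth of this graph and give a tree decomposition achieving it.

Treewidth 2.
One optimal decomposition is:
Bags: B1 = {1, 2, 3}  B2 = {0, 1, 2}
Tree: B1–B2

The largest bag has 3 vertices, giving width 2; this decomposition certifies tw(G) ≤ 2. On the other hand G contains the 3-clique {0, 1, 2}. A clique must lie in a single bag of any decomposition, so no decomposition can have width below 2. Hence tw(G) = 2 exactly.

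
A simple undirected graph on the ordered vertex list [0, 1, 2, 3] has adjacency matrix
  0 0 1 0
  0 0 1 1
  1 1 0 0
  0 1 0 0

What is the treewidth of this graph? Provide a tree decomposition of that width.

Treewidth 1.
One optimal decomposition is:
Bags: B1 = {0, 2}  B2 = {1, 2}  B3 = {1, 3}
Tree: B1–B2, B2–B3

Each bag holds 2 vertices, so the decomposition has width 1, which upper-bounds the treewidth. Any graph with an edge has treewidth ≥ 1, and G has the edge 0–2. Therefore the treewidth is 1.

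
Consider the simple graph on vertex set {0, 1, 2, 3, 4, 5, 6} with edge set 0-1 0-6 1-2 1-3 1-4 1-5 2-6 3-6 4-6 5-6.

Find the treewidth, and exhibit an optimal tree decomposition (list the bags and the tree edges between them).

Treewidth 2.
One such decomposition:
Bags: B1 = {0, 1, 6}  B2 = {1, 3, 6}  B3 = {1, 5, 6}  B4 = {1, 4, 6}  B5 = {1, 2, 6}
Tree: B1–B2, B2–B3, B3–B4, B4–B5

Every bag has size at most 3, so the width is 3 − 1 = 2 and tw(G) ≤ 2. Since 1–0–6–3–1 is a cycle in G, G is not acyclic. Forests are exactly the graphs of treewidth ≤ 1, so tw(G) ≥ 2. Hence tw(G) = 2 exactly.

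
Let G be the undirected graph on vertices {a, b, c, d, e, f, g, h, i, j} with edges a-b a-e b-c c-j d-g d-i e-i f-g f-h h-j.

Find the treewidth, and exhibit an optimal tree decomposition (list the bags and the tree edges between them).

Every bag has size at most 3, so the width is 3 − 1 = 2 and tw(G) ≤ 2. For the lower bound, G contains the cycle b–c–j–h–f–g–d–i–e–a–b, so G is not a forest; only forests have treewidth ≤ 1, hence tw(G) ≥ 2. Combining the bounds, tw(G) = 2.

Treewidth 2.
One such decomposition:
Bags: B1 = {b, c, j}  B2 = {b, h, j}  B3 = {b, f, h}  B4 = {b, f, g}  B5 = {b, d, g}  B6 = {b, d, i}  B7 = {b, e, i}  B8 = {a, b, e}
Tree: B1–B2, B2–B3, B3–B4, B4–B5, B5–B6, B6–B7, B7–B8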